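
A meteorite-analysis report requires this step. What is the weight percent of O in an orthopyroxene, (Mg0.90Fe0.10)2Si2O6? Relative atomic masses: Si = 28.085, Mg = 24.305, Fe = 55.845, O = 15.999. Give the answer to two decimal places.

46.36 wt%

Formula mass = 1.80×24.305 + 0.20×55.845 + 2×28.085 + 6×15.999 = 207.082 g/mol, of which 95.994 g is O.
So O makes up 95.994/207.082 = 0.4636 of the mass, i.e. 46.36%.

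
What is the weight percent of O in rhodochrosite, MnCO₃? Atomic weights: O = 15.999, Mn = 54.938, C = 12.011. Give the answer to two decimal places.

41.76 wt%

Molar mass of MnCO₃: 1·54.938 + 1·12.011 + 3·15.999 = 114.946 g/mol.
Mass of O per formula unit: 3 × 15.999 = 47.997 g.
Weight fraction O = 47.997 / 114.946 = 0.4176.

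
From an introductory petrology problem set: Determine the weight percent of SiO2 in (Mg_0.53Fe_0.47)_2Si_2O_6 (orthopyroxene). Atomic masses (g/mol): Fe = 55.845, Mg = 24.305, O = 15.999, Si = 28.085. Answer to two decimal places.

52.15 wt%

Formula mass = 230.422 g/mol.
2 Si → 2.0000 mol SiO2 per formula unit; M(SiO2) = 60.083, so SiO2 mass = 120.166 g.
120.166/230.422 × 100 = 52.15 wt%.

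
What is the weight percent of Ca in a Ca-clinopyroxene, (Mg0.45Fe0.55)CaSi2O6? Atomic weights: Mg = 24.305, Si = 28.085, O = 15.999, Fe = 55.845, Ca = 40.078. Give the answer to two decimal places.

Molar mass of (Mg0.45Fe0.55)CaSi2O6: 0.45·24.305 + 0.55·55.845 + 1·40.078 + 2·28.085 + 6·15.999 = 233.894 g/mol.
Mass of Ca per formula unit: 1 × 40.078 = 40.078 g.
Weight fraction Ca = 40.078 / 233.894 = 0.1714.

17.14 mass %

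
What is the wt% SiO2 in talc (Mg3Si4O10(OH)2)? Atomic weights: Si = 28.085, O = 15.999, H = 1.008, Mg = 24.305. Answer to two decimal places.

63.37 wt%

Molar mass of Mg3Si4O10(OH)2 = 3·24.305 + 4·28.085 + 12·15.999 + 2·1.008 = 379.259 g/mol.
Each formula unit contains 4 Si, equivalent to 4/1 = 4.0000 mol SiO2.
M(SiO2) = 1×28.085 + 2×15.999 = 60.083 g/mol.
Mass of SiO2 per formula unit = 4.0000 × 60.083 = 240.332 g.
SiO2 wt% = 240.332 / 379.259 × 100 = 63.37%.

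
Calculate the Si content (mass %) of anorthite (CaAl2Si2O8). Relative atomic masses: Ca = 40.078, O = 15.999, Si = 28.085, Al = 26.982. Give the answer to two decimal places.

Formula mass = 1*40.078 + 2*26.982 + 2*28.085 + 8*15.999 = 278.204 g/mol, of which 56.170 g is Si.
So Si makes up 56.170/278.204 = 0.2019 of the mass, i.e. 20.19%.

20.19 mass %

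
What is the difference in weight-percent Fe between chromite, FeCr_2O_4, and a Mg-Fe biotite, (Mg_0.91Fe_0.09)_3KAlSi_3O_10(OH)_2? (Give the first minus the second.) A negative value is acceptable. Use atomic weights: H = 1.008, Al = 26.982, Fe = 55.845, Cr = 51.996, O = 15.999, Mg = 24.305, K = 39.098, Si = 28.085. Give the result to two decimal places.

21.41 percentage points

First mineral: 55.845 g Fe in 223.833 g formula = 24.95 wt% Fe.
Second mineral: 15.078 g Fe in 425.770 g formula = 3.54 wt% Fe.
24.95% − 3.54% gives a difference of 21.41 percentage points.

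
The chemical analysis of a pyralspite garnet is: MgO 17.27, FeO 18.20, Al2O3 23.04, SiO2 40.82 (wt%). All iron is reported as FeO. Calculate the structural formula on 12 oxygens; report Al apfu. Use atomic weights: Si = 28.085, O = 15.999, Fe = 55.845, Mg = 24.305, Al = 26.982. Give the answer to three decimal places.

MgO (M=40.304): mol = 0.42849; Mg = 0.42849, O = 0.42849.
FeO (M=71.844): mol = 0.25333; Fe = 0.25333, O = 0.25333.
Al2O3 (M=101.961): mol = 0.22597; Al = 0.45194, O = 0.67791.
SiO2 (M=60.083): mol = 0.67939; Si = 0.67939, O = 1.35878.
ΣO = 2.71851; factor = 12/ΣO = 4.41418.
Al apfu = 0.45194 × 4.41418 = 1.995.

1.995 Al apfu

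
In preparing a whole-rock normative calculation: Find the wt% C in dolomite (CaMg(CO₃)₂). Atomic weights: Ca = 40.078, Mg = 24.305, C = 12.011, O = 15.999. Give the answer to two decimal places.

13.03 weight percent

Molar mass of CaMg(CO₃)₂: 1·40.078 + 1·24.305 + 2·12.011 + 6·15.999 = 184.399 g/mol.
Mass of C per formula unit: 2 × 12.011 = 24.022 g.
Weight fraction C = 24.022 / 184.399 = 0.1303.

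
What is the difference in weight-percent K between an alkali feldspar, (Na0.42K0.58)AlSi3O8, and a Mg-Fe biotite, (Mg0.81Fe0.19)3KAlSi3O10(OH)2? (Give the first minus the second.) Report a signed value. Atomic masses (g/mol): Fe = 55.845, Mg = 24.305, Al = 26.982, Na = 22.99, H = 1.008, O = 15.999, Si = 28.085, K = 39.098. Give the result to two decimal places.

-0.63 percentage points

First mineral: 22.677 g K in 271.562 g formula = 8.35 wt% K.
Second mineral: 39.098 g K in 435.232 g formula = 8.98 wt% K.
8.35% − 8.98% gives a difference of -0.63 percentage points.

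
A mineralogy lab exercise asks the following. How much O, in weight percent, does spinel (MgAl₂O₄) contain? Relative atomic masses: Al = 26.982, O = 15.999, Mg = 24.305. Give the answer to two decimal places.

44.98 weight percent

M(MgAl₂O₄) = 142.265 g/mol.
O contributes 4 × 15.999 = 63.996 g per mole.
63.996/142.265 = 0.4498 → 44.98%.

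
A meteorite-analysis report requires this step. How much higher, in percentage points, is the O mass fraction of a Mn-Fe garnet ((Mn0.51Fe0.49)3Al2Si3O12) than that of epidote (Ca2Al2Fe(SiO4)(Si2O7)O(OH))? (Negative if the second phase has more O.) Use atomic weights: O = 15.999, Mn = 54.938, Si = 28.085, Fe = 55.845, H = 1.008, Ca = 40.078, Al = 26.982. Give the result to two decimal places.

M((Mn0.51Fe0.49)3Al2Si3O12) = 496.354 g/mol, so wt% O = 191.988/496.354 × 100 = 38.68%.
M(Ca2Al2Fe(SiO4)(Si2O7)O(OH)) = 483.215 g/mol, so wt% O = 207.987/483.215 × 100 = 43.04%.
38.68 − 43.04 = -4.36 pp.

-4.36 percentage points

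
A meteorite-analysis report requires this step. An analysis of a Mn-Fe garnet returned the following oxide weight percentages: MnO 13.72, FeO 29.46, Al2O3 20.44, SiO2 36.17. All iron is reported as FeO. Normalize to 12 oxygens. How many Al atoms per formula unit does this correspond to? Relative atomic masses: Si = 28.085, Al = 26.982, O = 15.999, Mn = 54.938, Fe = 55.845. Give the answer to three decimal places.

13.72 wt% MnO ÷ 70.937 g/mol = 0.19341 mol, giving 0.19341 Mn and 0.19341 O.
29.46 wt% FeO ÷ 71.844 g/mol = 0.41006 mol, giving 0.41006 Fe and 0.41006 O.
20.44 wt% Al2O3 ÷ 101.961 g/mol = 0.20047 mol, giving 0.40094 Al and 0.60141 O.
36.17 wt% SiO2 ÷ 60.083 g/mol = 0.60200 mol, giving 0.60200 Si and 1.20400 O.
Oxygen sums to 2.40888; scaling by 12/2.40888 = 4.98157 puts the formula on 12 O.
Al: 0.40094 × 4.98157 = 1.997 atoms per formula unit.

1.997 Al apfu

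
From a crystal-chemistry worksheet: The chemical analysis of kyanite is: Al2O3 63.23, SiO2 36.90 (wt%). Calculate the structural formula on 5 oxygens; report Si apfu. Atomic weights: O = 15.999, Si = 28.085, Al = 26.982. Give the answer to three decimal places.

0.994 Si apfu

Al2O3: 63.23/101.961 = 0.62014 mol → 1.24028 mol Al, 1.86042 mol O.
SiO2: 36.90/60.083 = 0.61415 mol → 0.61415 mol Si, 1.22830 mol O.
Total oxygen = 3.08872 mol. Normalization factor = 5/3.08872 = 1.61879.
Si per 5 O = 0.61415 × 1.61879 = 0.994.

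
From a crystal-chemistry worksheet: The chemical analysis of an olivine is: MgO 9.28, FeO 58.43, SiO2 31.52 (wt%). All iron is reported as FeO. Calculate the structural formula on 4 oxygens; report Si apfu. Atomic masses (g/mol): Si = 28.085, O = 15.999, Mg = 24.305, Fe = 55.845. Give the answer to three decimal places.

9.28 wt% MgO ÷ 40.304 g/mol = 0.23025 mol, giving 0.23025 Mg and 0.23025 O.
58.43 wt% FeO ÷ 71.844 g/mol = 0.81329 mol, giving 0.81329 Fe and 0.81329 O.
31.52 wt% SiO2 ÷ 60.083 g/mol = 0.52461 mol, giving 0.52461 Si and 1.04922 O.
Oxygen sums to 2.09276; scaling by 4/2.09276 = 1.91135 puts the formula on 4 O.
Si: 0.52461 × 1.91135 = 1.003 atoms per formula unit.

1.003 Si apfu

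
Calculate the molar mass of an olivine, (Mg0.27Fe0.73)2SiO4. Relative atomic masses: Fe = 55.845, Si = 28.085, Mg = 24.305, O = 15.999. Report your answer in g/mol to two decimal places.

Mg: 0.54 × 24.305 = 13.1247
Fe: 1.46 × 55.845 = 81.5337
Si: 1 × 28.085 = 28.0850
O: 4 × 15.999 = 63.9960
Summing the contributions gives the formula mass.

186.74 g/mol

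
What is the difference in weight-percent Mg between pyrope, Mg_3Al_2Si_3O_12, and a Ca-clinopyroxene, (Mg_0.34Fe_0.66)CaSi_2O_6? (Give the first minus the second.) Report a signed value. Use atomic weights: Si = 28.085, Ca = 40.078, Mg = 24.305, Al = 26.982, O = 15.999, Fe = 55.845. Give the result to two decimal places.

M(Mg_3Al_2Si_3O_12) = 403.122 g/mol, so wt% Mg = 72.915/403.122 × 100 = 18.09%.
M((Mg_0.34Fe_0.66)CaSi_2O_6) = 237.363 g/mol, so wt% Mg = 8.264/237.363 × 100 = 3.48%.
18.09 − 3.48 = 14.61 pp.

14.61 percentage points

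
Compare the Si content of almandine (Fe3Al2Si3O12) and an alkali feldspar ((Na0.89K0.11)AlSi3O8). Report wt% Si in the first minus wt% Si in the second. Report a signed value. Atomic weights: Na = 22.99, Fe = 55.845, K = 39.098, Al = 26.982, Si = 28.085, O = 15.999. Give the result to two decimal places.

First mineral: 84.255 g Si in 497.742 g formula = 16.93 wt% Si.
Second mineral: 84.255 g Si in 263.991 g formula = 31.92 wt% Si.
16.93% − 31.92% gives a difference of -14.99 percentage points.

-14.99 percentage points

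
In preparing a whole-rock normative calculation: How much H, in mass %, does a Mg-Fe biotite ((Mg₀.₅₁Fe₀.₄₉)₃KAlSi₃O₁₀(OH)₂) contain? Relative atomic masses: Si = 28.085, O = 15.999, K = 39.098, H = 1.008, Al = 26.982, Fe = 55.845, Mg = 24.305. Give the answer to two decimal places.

M((Mg₀.₅₁Fe₀.₄₉)₃KAlSi₃O₁₀(OH)₂) = 463.618 g/mol.
H contributes 2 × 1.008 = 2.016 g per mole.
2.016/463.618 = 0.0043 → 0.43%.

0.43 mass %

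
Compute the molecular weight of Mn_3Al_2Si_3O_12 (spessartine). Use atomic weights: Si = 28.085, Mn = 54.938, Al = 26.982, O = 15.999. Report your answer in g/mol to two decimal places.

The formula mass is the sum 3×54.938 + 2×26.982 + 3×28.085 + 12×15.999.

495.02 g/mol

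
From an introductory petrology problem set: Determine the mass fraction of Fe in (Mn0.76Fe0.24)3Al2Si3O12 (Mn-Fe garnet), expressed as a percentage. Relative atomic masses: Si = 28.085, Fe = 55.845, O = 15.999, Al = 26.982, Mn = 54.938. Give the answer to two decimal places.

8.11 mass %

Formula mass = 2.28*54.938 + 0.72*55.845 + 2*26.982 + 3*28.085 + 12*15.999 = 495.674 g/mol, of which 40.208 g is Fe.
So Fe makes up 40.208/495.674 = 0.0811 of the mass, i.e. 8.11%.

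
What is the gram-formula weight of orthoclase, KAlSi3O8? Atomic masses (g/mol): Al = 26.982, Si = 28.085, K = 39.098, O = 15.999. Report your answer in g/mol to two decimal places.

278.33 g/mol

The formula mass is the sum 1×39.098 + 1×26.982 + 3×28.085 + 8×15.999.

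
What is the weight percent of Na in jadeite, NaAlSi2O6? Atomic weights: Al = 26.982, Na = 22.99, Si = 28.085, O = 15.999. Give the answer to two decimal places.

11.37 weight percent

Molar mass of NaAlSi2O6: 1·22.99 + 1·26.982 + 2·28.085 + 6·15.999 = 202.136 g/mol.
Mass of Na per formula unit: 1 × 22.99 = 22.990 g.
Weight fraction Na = 22.990 / 202.136 = 0.1137.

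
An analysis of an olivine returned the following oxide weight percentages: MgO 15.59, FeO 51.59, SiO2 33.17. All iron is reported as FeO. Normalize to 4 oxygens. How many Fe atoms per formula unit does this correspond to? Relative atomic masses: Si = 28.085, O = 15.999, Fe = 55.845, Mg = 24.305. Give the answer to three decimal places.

MgO: 15.59/40.304 = 0.38681 mol → 0.38681 mol Mg, 0.38681 mol O.
FeO: 51.59/71.844 = 0.71808 mol → 0.71808 mol Fe, 0.71808 mol O.
SiO2: 33.17/60.083 = 0.55207 mol → 0.55207 mol Si, 1.10414 mol O.
Total oxygen = 2.20903 mol. Normalization factor = 4/2.20903 = 1.81075.
Fe per 4 O = 0.71808 × 1.81075 = 1.300.

1.300 Fe apfu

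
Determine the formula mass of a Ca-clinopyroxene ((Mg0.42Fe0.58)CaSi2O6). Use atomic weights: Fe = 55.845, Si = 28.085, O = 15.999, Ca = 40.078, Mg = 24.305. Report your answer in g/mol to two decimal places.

Mg: 0.42 × 24.305 = 10.2081
Fe: 0.58 × 55.845 = 32.3901
Ca: 1 × 40.078 = 40.0780
Si: 2 × 28.085 = 56.1700
O: 6 × 15.999 = 95.9940
Summing the contributions gives the formula mass.

234.84 g/mol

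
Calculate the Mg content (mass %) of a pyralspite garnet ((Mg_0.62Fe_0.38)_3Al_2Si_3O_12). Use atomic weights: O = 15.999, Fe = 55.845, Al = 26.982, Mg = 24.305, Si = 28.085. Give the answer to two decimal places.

Molar mass of (Mg_0.62Fe_0.38)_3Al_2Si_3O_12: 1.86*24.305 + 1.14*55.845 + 2*26.982 + 3*28.085 + 12*15.999 = 439.078 g/mol.
Mass of Mg per formula unit: 1.86 × 24.305 = 45.207 g.
Weight fraction Mg = 45.207 / 439.078 = 0.1030.

10.30 mass %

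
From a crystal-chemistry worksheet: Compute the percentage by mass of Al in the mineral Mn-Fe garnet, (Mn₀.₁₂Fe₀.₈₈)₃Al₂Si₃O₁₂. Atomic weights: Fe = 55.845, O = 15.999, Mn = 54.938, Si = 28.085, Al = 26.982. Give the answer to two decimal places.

10.85 wt%

Formula mass = 0.36×54.938 + 2.64×55.845 + 2×26.982 + 3×28.085 + 12×15.999 = 497.415 g/mol, of which 53.964 g is Al.
So Al makes up 53.964/497.415 = 0.1085 of the mass, i.e. 10.85%.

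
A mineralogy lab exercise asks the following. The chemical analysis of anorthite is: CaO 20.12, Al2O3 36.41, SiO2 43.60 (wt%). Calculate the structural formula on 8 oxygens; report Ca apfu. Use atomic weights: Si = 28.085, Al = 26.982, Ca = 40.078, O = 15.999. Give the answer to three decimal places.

CaO: 20.12/56.077 = 0.35879 mol → 0.35879 mol Ca, 0.35879 mol O.
Al2O3: 36.41/101.961 = 0.35710 mol → 0.71420 mol Al, 1.07130 mol O.
SiO2: 43.60/60.083 = 0.72566 mol → 0.72566 mol Si, 1.45132 mol O.
Total oxygen = 2.88141 mol. Normalization factor = 8/2.88141 = 2.77642.
Ca per 8 O = 0.35879 × 2.77642 = 0.996.

0.996 Ca apfu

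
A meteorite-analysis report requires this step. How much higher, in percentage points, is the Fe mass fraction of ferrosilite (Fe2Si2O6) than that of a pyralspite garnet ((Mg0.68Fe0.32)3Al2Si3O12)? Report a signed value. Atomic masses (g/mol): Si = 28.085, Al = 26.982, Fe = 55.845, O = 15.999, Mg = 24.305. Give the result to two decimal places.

29.96 percentage points

M(Fe2Si2O6) = 263.854 g/mol, so wt% Fe = 111.690/263.854 × 100 = 42.33%.
M((Mg0.68Fe0.32)3Al2Si3O12) = 433.400 g/mol, so wt% Fe = 53.611/433.400 × 100 = 12.37%.
42.33 − 12.37 = 29.96 pp.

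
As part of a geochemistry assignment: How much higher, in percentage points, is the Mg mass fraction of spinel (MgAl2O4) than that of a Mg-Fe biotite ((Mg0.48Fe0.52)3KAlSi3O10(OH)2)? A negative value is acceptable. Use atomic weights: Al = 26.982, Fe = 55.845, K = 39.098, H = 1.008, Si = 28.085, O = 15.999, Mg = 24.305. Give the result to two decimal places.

9.58 percentage points

M(MgAl2O4) = 142.265 g/mol, so wt% Mg = 24.305/142.265 × 100 = 17.08%.
M((Mg0.48Fe0.52)3KAlSi3O10(OH)2) = 466.456 g/mol, so wt% Mg = 34.999/466.456 × 100 = 7.50%.
17.08 − 7.50 = 9.58 pp.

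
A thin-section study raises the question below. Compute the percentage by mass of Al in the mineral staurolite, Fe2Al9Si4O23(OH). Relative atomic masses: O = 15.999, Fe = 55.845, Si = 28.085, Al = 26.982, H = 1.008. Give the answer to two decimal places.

28.51 weight percent

M(Fe2Al9Si4O23(OH)) = 851.852 g/mol.
Al contributes 9 × 26.982 = 242.838 g per mole.
242.838/851.852 = 0.2851 → 28.51%.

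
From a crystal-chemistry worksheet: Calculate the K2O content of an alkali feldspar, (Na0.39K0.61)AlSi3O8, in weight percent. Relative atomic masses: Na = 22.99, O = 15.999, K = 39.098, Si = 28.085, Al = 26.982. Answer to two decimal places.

10.56 wt%

Molar mass of (Na0.39K0.61)AlSi3O8 = 0.39×22.99 + 0.61×39.098 + 1×26.982 + 3×28.085 + 8×15.999 = 272.045 g/mol.
Each formula unit contains 0.61 K, equivalent to 0.61/2 = 0.3050 mol K2O.
M(K2O) = 2×39.098 + 1×15.999 = 94.195 g/mol.
Mass of K2O per formula unit = 0.3050 × 94.195 = 28.729 g.
K2O wt% = 28.729 / 272.045 × 100 = 10.56%.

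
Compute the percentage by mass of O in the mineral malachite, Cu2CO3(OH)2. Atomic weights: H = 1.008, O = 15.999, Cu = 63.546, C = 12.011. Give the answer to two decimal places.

36.18 weight percent

M(Cu2CO3(OH)2) = 221.114 g/mol.
O contributes 5 × 15.999 = 79.995 g per mole.
79.995/221.114 = 0.3618 → 36.18%.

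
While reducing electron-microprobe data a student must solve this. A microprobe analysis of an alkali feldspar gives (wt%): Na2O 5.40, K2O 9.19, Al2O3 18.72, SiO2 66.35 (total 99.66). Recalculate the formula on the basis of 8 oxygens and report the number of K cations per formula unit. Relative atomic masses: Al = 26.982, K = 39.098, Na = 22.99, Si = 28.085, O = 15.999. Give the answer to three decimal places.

5.40 wt% Na2O ÷ 61.979 g/mol = 0.08713 mol, giving 0.17426 Na and 0.08713 O.
9.19 wt% K2O ÷ 94.195 g/mol = 0.09756 mol, giving 0.19512 K and 0.09756 O.
18.72 wt% Al2O3 ÷ 101.961 g/mol = 0.18360 mol, giving 0.36720 Al and 0.55080 O.
66.35 wt% SiO2 ÷ 60.083 g/mol = 1.10431 mol, giving 1.10431 Si and 2.20862 O.
Oxygen sums to 2.94411; scaling by 8/2.94411 = 2.71729 puts the formula on 8 O.
K: 0.19512 × 2.71729 = 0.530 atoms per formula unit.

0.530 K apfu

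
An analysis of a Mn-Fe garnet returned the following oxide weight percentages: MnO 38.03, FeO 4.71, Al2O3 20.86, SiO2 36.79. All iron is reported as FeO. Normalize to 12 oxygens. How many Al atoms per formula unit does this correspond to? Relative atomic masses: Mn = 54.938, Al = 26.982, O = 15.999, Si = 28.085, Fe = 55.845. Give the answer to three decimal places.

2.012 Al apfu

MnO (M=70.937): mol = 0.53611; Mn = 0.53611, O = 0.53611.
FeO (M=71.844): mol = 0.06556; Fe = 0.06556, O = 0.06556.
Al2O3 (M=101.961): mol = 0.20459; Al = 0.40918, O = 0.61377.
SiO2 (M=60.083): mol = 0.61232; Si = 0.61232, O = 1.22464.
ΣO = 2.44008; factor = 12/ΣO = 4.91787.
Al apfu = 0.40918 × 4.91787 = 2.012.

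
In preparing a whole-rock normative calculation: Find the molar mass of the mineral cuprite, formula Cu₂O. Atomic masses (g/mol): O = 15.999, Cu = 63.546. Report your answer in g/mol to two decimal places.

M = 2×63.546 + 1×15.999

143.09 g/mol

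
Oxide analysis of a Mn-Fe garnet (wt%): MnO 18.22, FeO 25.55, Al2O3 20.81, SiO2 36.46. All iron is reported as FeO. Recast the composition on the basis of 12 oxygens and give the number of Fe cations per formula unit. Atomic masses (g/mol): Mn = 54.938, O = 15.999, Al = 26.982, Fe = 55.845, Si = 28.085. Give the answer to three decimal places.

18.22 wt% MnO ÷ 70.937 g/mol = 0.25685 mol, giving 0.25685 Mn and 0.25685 O.
25.55 wt% FeO ÷ 71.844 g/mol = 0.35563 mol, giving 0.35563 Fe and 0.35563 O.
20.81 wt% Al2O3 ÷ 101.961 g/mol = 0.20410 mol, giving 0.40820 Al and 0.61230 O.
36.46 wt% SiO2 ÷ 60.083 g/mol = 0.60683 mol, giving 0.60683 Si and 1.21366 O.
Oxygen sums to 2.43844; scaling by 12/2.43844 = 4.92118 puts the formula on 12 O.
Fe: 0.35563 × 4.92118 = 1.750 atoms per formula unit.

1.750 Fe apfu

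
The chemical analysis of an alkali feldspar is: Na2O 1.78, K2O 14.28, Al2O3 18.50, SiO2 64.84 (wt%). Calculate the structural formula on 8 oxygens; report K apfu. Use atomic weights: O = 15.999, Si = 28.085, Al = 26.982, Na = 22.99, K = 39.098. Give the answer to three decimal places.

1.78 wt% Na2O ÷ 61.979 g/mol = 0.02872 mol, giving 0.05744 Na and 0.02872 O.
14.28 wt% K2O ÷ 94.195 g/mol = 0.15160 mol, giving 0.30320 K and 0.15160 O.
18.50 wt% Al2O3 ÷ 101.961 g/mol = 0.18144 mol, giving 0.36288 Al and 0.54432 O.
64.84 wt% SiO2 ÷ 60.083 g/mol = 1.07917 mol, giving 1.07917 Si and 2.15834 O.
Oxygen sums to 2.88298; scaling by 8/2.88298 = 2.77491 puts the formula on 8 O.
K: 0.30320 × 2.77491 = 0.841 atoms per formula unit.

0.841 K apfu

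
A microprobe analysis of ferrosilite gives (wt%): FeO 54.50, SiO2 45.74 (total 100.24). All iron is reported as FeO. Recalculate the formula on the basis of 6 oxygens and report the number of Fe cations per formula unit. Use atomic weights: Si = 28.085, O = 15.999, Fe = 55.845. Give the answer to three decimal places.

1.995 Fe apfu

54.50 wt% FeO ÷ 71.844 g/mol = 0.75859 mol, giving 0.75859 Fe and 0.75859 O.
45.74 wt% SiO2 ÷ 60.083 g/mol = 0.76128 mol, giving 0.76128 Si and 1.52256 O.
Oxygen sums to 2.28115; scaling by 6/2.28115 = 2.63025 puts the formula on 6 O.
Fe: 0.75859 × 2.63025 = 1.995 atoms per formula unit.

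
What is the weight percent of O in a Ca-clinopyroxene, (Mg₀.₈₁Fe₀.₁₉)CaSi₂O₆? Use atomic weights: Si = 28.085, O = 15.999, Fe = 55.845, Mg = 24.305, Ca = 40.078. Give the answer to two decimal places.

Formula mass = 0.81*24.305 + 0.19*55.845 + 1*40.078 + 2*28.085 + 6*15.999 = 222.540 g/mol, of which 95.994 g is O.
So O makes up 95.994/222.540 = 0.4314 of the mass, i.e. 43.14%.

43.14 weight percent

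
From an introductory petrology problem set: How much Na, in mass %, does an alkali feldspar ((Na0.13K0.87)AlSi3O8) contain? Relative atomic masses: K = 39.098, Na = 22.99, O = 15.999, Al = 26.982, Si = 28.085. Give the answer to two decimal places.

Formula mass = 0.13*22.99 + 0.87*39.098 + 1*26.982 + 3*28.085 + 8*15.999 = 276.233 g/mol, of which 2.989 g is Na.
So Na makes up 2.989/276.233 = 0.0108 of the mass, i.e. 1.08%.

1.08 mass %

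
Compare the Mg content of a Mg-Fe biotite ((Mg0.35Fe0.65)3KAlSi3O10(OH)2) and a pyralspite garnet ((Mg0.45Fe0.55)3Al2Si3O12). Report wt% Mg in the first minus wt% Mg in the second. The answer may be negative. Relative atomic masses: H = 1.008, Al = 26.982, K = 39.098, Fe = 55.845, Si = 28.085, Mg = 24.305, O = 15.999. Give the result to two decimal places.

Mg in (Mg0.35Fe0.65)3KAlSi3O10(OH)2: molar mass 478.757 g/mol; 1.05×24.305 = 25.520 g → 5.33 wt%.
Mg in (Mg0.45Fe0.55)3Al2Si3O12: molar mass 455.163 g/mol; 1.35×24.305 = 32.812 g → 7.21 wt%.
Difference = 5.33 − 7.21 = -1.88 percentage points.

-1.88 percentage points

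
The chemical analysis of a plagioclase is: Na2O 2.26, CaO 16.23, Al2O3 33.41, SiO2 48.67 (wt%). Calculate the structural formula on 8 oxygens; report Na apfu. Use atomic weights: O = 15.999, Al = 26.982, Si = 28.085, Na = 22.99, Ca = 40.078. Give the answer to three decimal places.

0.199 Na apfu

Na2O (M=61.979): mol = 0.03646; Na = 0.07292, O = 0.03646.
CaO (M=56.077): mol = 0.28942; Ca = 0.28942, O = 0.28942.
Al2O3 (M=101.961): mol = 0.32767; Al = 0.65534, O = 0.98301.
SiO2 (M=60.083): mol = 0.81005; Si = 0.81005, O = 1.62010.
ΣO = 2.92899; factor = 8/ΣO = 2.73132.
Na apfu = 0.07292 × 2.73132 = 0.199.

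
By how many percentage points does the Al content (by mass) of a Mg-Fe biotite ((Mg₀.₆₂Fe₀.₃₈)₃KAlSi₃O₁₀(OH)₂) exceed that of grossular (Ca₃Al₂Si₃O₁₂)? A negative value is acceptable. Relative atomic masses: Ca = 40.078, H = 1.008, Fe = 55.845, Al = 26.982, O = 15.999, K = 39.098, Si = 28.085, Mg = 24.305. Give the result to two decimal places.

M((Mg₀.₆₂Fe₀.₃₈)₃KAlSi₃O₁₀(OH)₂) = 453.210 g/mol, so wt% Al = 26.982/453.210 × 100 = 5.95%.
M(Ca₃Al₂Si₃O₁₂) = 450.441 g/mol, so wt% Al = 53.964/450.441 × 100 = 11.98%.
5.95 − 11.98 = -6.03 pp.

-6.03 percentage points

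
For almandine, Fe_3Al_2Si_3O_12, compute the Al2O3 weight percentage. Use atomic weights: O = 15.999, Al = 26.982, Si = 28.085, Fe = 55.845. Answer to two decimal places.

Formula mass = 497.742 g/mol.
2 Al → 1.0000 mol Al2O3 per formula unit; M(Al2O3) = 101.961, so Al2O3 mass = 101.961 g.
101.961/497.742 × 100 = 20.48 wt%.

20.48 wt%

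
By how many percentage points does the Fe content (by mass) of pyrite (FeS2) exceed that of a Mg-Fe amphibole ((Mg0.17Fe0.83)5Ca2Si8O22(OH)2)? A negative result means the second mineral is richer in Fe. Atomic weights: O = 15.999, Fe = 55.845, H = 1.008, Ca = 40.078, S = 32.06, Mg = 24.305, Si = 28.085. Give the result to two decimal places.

21.98 percentage points

First mineral: 55.845 g Fe in 119.965 g formula = 46.55 wt% Fe.
Second mineral: 231.757 g Fe in 943.244 g formula = 24.57 wt% Fe.
46.55% − 24.57% gives a difference of 21.98 percentage points.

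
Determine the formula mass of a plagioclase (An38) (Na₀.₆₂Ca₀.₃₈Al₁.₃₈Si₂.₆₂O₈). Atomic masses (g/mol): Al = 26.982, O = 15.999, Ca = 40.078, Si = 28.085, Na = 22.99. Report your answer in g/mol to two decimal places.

268.29 g/mol

The formula mass is the sum 0.62(22.99) + 0.38(40.078) + 1.38(26.982) + 2.62(28.085) + 8(15.999).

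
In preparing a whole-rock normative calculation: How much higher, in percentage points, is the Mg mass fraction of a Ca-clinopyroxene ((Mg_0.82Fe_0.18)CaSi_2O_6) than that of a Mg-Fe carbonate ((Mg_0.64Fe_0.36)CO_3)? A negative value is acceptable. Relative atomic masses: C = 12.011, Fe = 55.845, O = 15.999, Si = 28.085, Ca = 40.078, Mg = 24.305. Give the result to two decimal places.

-7.29 percentage points

M((Mg_0.82Fe_0.18)CaSi_2O_6) = 222.224 g/mol, so wt% Mg = 19.930/222.224 × 100 = 8.97%.
M((Mg_0.64Fe_0.36)CO_3) = 95.667 g/mol, so wt% Mg = 15.555/95.667 × 100 = 16.26%.
8.97 − 16.26 = -7.29 pp.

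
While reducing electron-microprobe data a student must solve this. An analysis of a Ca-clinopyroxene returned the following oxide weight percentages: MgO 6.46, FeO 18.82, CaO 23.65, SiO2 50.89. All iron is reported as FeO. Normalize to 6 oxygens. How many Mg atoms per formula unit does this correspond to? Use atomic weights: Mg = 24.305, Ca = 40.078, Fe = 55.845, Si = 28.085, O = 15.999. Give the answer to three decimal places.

0.379 Mg apfu

MgO: 6.46/40.304 = 0.16028 mol → 0.16028 mol Mg, 0.16028 mol O.
FeO: 18.82/71.844 = 0.26196 mol → 0.26196 mol Fe, 0.26196 mol O.
CaO: 23.65/56.077 = 0.42174 mol → 0.42174 mol Ca, 0.42174 mol O.
SiO2: 50.89/60.083 = 0.84699 mol → 0.84699 mol Si, 1.69398 mol O.
Total oxygen = 2.53796 mol. Normalization factor = 6/2.53796 = 2.36410.
Mg per 6 O = 0.16028 × 2.36410 = 0.379.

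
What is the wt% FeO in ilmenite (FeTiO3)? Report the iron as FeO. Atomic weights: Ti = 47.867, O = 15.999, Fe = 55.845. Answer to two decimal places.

M(FeTiO3) = 151.709 g/mol; M(FeO) = 71.844 g/mol.
Moles FeO per formula unit = 1 Fe ÷ 1 = 1.0000.
FeO fraction = (1.0000 × 71.844) / 151.709 = 71.844/151.709 = 0.4736.

47.36 wt%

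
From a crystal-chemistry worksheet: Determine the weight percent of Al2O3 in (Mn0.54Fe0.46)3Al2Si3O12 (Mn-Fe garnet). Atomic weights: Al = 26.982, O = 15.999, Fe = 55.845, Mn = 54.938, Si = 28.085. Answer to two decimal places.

M((Mn0.54Fe0.46)3Al2Si3O12) = 496.273 g/mol; M(Al2O3) = 101.961 g/mol.
Moles Al2O3 per formula unit = 2 Al ÷ 2 = 1.0000.
Al2O3 fraction = (1.0000 × 101.961) / 496.273 = 101.961/496.273 = 0.2055.

20.55 wt%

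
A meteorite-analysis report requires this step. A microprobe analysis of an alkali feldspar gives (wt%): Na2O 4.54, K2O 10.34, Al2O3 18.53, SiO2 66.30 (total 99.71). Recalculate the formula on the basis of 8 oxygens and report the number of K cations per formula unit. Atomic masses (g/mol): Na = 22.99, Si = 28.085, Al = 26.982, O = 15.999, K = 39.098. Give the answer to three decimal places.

4.54 wt% Na2O ÷ 61.979 g/mol = 0.07325 mol, giving 0.14650 Na and 0.07325 O.
10.34 wt% K2O ÷ 94.195 g/mol = 0.10977 mol, giving 0.21954 K and 0.10977 O.
18.53 wt% Al2O3 ÷ 101.961 g/mol = 0.18174 mol, giving 0.36348 Al and 0.54522 O.
66.30 wt% SiO2 ÷ 60.083 g/mol = 1.10347 mol, giving 1.10347 Si and 2.20694 O.
Oxygen sums to 2.93518; scaling by 8/2.93518 = 2.72556 puts the formula on 8 O.
K: 0.21954 × 2.72556 = 0.598 atoms per formula unit.

0.598 K apfu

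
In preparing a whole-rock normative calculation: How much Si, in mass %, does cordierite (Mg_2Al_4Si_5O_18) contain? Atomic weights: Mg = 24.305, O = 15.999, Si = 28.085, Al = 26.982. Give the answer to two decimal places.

24.01 mass %

Formula mass = 2·24.305 + 4·26.982 + 5·28.085 + 18·15.999 = 584.945 g/mol, of which 140.425 g is Si.
So Si makes up 140.425/584.945 = 0.2401 of the mass, i.e. 24.01%.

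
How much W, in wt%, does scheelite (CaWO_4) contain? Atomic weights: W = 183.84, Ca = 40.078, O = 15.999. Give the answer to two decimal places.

63.85 wt%

Formula mass = 1*40.078 + 1*183.84 + 4*15.999 = 287.914 g/mol, of which 183.840 g is W.
So W makes up 183.840/287.914 = 0.6385 of the mass, i.e. 63.85%.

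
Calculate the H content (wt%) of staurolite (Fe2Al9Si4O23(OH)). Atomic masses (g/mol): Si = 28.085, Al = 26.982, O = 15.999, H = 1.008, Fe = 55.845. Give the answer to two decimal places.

0.12 wt%

Formula mass = 2*55.845 + 9*26.982 + 4*28.085 + 24*15.999 + 1*1.008 = 851.852 g/mol, of which 1.008 g is H.
So H makes up 1.008/851.852 = 0.0012 of the mass, i.e. 0.12%.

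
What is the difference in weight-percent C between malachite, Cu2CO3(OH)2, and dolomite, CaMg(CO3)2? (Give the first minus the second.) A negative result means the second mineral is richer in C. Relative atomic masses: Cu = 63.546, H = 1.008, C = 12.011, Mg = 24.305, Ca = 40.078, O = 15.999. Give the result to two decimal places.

M(Cu2CO3(OH)2) = 221.114 g/mol, so wt% C = 12.011/221.114 × 100 = 5.43%.
M(CaMg(CO3)2) = 184.399 g/mol, so wt% C = 24.022/184.399 × 100 = 13.03%.
5.43 − 13.03 = -7.60 pp.

-7.60 percentage points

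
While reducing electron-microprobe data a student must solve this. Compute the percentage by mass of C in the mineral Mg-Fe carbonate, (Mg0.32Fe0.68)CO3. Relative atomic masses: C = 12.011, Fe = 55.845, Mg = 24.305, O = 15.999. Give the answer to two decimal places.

M((Mg0.32Fe0.68)CO3) = 105.760 g/mol.
C contributes 1 × 12.011 = 12.011 g per mole.
12.011/105.760 = 0.1136 → 11.36%.

11.36 weight percent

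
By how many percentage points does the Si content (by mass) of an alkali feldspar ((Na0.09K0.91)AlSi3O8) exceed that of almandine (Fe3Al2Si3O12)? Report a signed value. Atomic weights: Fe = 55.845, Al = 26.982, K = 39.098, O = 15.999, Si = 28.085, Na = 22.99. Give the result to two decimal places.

13.50 percentage points

M((Na0.09K0.91)AlSi3O8) = 276.877 g/mol, so wt% Si = 84.255/276.877 × 100 = 30.43%.
M(Fe3Al2Si3O12) = 497.742 g/mol, so wt% Si = 84.255/497.742 × 100 = 16.93%.
30.43 − 16.93 = 13.50 pp.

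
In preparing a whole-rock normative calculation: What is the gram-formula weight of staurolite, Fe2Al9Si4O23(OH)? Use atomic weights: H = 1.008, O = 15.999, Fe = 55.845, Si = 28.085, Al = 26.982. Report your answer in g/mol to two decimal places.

Fe: 2 × 55.845 = 111.6900
Al: 9 × 26.982 = 242.8380
Si: 4 × 28.085 = 112.3400
O: 24 × 15.999 = 383.9760
H: 1 × 1.008 = 1.0080
Summing the contributions gives the formula mass.

851.85 g/mol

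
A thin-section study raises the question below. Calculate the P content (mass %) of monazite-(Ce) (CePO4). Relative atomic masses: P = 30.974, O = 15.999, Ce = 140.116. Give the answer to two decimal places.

13.18 mass %

M(CePO4) = 235.086 g/mol.
P contributes 1 × 30.974 = 30.974 g per mole.
30.974/235.086 = 0.1318 → 13.18%.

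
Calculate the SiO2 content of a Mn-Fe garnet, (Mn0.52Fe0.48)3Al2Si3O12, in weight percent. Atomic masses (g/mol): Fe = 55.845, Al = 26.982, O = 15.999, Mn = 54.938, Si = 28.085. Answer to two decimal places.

36.32 wt%

Formula mass = 496.327 g/mol.
3 Si → 3.0000 mol SiO2 per formula unit; M(SiO2) = 60.083, so SiO2 mass = 180.249 g.
180.249/496.327 × 100 = 36.32 wt%.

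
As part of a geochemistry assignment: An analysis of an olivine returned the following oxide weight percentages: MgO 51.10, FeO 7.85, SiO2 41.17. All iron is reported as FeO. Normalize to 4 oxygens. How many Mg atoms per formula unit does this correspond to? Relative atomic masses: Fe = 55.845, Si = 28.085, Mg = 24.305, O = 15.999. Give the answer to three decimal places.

1.846 Mg apfu

MgO: 51.10/40.304 = 1.26786 mol → 1.26786 mol Mg, 1.26786 mol O.
FeO: 7.85/71.844 = 0.10926 mol → 0.10926 mol Fe, 0.10926 mol O.
SiO2: 41.17/60.083 = 0.68522 mol → 0.68522 mol Si, 1.37044 mol O.
Total oxygen = 2.74756 mol. Normalization factor = 4/2.74756 = 1.45584.
Mg per 4 O = 1.26786 × 1.45584 = 1.846.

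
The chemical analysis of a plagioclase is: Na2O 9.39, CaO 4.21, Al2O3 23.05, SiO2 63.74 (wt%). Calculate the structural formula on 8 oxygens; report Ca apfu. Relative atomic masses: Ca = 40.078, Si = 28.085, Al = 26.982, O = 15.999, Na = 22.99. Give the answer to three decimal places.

0.198 Ca apfu

9.39 wt% Na2O ÷ 61.979 g/mol = 0.15150 mol, giving 0.30300 Na and 0.15150 O.
4.21 wt% CaO ÷ 56.077 g/mol = 0.07508 mol, giving 0.07508 Ca and 0.07508 O.
23.05 wt% Al2O3 ÷ 101.961 g/mol = 0.22607 mol, giving 0.45214 Al and 0.67821 O.
63.74 wt% SiO2 ÷ 60.083 g/mol = 1.06087 mol, giving 1.06087 Si and 2.12174 O.
Oxygen sums to 3.02653; scaling by 8/3.02653 = 2.64329 puts the formula on 8 O.
Ca: 0.07508 × 2.64329 = 0.198 atoms per formula unit.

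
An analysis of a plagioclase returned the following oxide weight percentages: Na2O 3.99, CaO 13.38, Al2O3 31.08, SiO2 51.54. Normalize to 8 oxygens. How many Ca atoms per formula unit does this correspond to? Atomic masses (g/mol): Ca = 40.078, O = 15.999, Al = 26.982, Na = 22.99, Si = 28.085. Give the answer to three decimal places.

Na2O (M=61.979): mol = 0.06438; Na = 0.12876, O = 0.06438.
CaO (M=56.077): mol = 0.23860; Ca = 0.23860, O = 0.23860.
Al2O3 (M=101.961): mol = 0.30482; Al = 0.60964, O = 0.91446.
SiO2 (M=60.083): mol = 0.85781; Si = 0.85781, O = 1.71562.
ΣO = 2.93306; factor = 8/ΣO = 2.72753.
Ca apfu = 0.23860 × 2.72753 = 0.651.

0.651 Ca apfu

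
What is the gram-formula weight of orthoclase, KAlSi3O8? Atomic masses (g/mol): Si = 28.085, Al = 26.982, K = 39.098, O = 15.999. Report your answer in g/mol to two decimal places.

M = 1×39.098 + 1×26.982 + 3×28.085 + 8×15.999

278.33 g/mol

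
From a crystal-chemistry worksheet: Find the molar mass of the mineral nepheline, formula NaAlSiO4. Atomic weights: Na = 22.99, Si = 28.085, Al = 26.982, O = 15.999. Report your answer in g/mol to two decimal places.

142.05 g/mol

The formula mass is the sum 1(22.99) + 1(26.982) + 1(28.085) + 4(15.999).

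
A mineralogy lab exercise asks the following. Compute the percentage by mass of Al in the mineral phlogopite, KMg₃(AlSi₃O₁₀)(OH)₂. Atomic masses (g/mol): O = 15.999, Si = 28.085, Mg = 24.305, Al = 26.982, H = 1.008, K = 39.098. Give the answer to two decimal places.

6.47 weight percent

M(KMg₃(AlSi₃O₁₀)(OH)₂) = 417.254 g/mol.
Al contributes 1 × 26.982 = 26.982 g per mole.
26.982/417.254 = 0.0647 → 6.47%.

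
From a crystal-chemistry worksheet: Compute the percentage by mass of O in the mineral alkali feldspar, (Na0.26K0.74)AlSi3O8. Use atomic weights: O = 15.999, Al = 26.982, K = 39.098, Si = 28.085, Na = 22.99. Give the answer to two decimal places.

46.69 weight percent

M((Na0.26K0.74)AlSi3O8) = 274.139 g/mol.
O contributes 8 × 15.999 = 127.992 g per mole.
127.992/274.139 = 0.4669 → 46.69%.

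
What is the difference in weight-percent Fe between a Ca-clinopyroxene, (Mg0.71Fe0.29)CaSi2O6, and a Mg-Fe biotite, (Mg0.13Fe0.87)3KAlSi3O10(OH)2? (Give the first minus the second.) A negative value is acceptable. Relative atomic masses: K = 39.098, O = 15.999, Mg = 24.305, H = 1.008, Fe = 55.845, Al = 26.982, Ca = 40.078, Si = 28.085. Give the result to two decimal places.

M((Mg0.71Fe0.29)CaSi2O6) = 225.694 g/mol, so wt% Fe = 16.195/225.694 × 100 = 7.18%.
M((Mg0.13Fe0.87)3KAlSi3O10(OH)2) = 499.573 g/mol, so wt% Fe = 145.755/499.573 × 100 = 29.18%.
7.18 − 29.18 = -22.00 pp.

-22.00 percentage points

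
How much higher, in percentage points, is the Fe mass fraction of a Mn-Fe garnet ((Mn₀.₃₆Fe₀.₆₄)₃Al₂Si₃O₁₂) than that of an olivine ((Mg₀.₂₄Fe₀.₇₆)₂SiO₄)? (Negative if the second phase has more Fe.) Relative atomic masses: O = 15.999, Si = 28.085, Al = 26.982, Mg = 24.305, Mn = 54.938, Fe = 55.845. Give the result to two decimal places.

M((Mn₀.₃₆Fe₀.₆₄)₃Al₂Si₃O₁₂) = 496.762 g/mol, so wt% Fe = 107.222/496.762 × 100 = 21.58%.
M((Mg₀.₂₄Fe₀.₇₆)₂SiO₄) = 188.632 g/mol, so wt% Fe = 84.884/188.632 × 100 = 45.00%.
21.58 − 45.00 = -23.42 pp.

-23.42 percentage points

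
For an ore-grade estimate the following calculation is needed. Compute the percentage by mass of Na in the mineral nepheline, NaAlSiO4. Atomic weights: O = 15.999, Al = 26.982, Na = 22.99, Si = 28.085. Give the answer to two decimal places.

Molar mass of NaAlSiO4: 1×22.99 + 1×26.982 + 1×28.085 + 4×15.999 = 142.053 g/mol.
Mass of Na per formula unit: 1 × 22.99 = 22.990 g.
Weight fraction Na = 22.990 / 142.053 = 0.1618.

16.18 weight percent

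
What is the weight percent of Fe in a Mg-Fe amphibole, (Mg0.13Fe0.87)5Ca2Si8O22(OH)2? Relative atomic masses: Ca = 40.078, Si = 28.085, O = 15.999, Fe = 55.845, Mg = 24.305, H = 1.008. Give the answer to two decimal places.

25.58 wt%

M((Mg0.13Fe0.87)5Ca2Si8O22(OH)2) = 949.552 g/mol.
Fe contributes 4.35 × 55.845 = 242.926 g per mole.
242.926/949.552 = 0.2558 → 25.58%.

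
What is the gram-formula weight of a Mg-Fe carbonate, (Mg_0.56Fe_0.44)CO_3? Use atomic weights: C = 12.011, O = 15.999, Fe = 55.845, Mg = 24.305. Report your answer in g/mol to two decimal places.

98.19 g/mol

M = 0.56×24.305 + 0.44×55.845 + 1×12.011 + 3×15.999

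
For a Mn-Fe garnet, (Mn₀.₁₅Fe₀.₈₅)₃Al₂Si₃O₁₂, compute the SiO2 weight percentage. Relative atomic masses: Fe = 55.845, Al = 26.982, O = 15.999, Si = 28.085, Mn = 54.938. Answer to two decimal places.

36.24 wt%

Molar mass of (Mn₀.₁₅Fe₀.₈₅)₃Al₂Si₃O₁₂ = 0.45*54.938 + 2.55*55.845 + 2*26.982 + 3*28.085 + 12*15.999 = 497.334 g/mol.
Each formula unit contains 3 Si, equivalent to 3/1 = 3.0000 mol SiO2.
M(SiO2) = 1×28.085 + 2×15.999 = 60.083 g/mol.
Mass of SiO2 per formula unit = 3.0000 × 60.083 = 180.249 g.
SiO2 wt% = 180.249 / 497.334 × 100 = 36.24%.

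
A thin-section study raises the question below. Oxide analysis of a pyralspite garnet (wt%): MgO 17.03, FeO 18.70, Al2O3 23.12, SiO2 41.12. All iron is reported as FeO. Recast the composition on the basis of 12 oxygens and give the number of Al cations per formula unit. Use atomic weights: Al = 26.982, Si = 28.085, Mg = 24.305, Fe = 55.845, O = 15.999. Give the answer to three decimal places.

17.03 wt% MgO ÷ 40.304 g/mol = 0.42254 mol, giving 0.42254 Mg and 0.42254 O.
18.70 wt% FeO ÷ 71.844 g/mol = 0.26029 mol, giving 0.26029 Fe and 0.26029 O.
23.12 wt% Al2O3 ÷ 101.961 g/mol = 0.22675 mol, giving 0.45350 Al and 0.68025 O.
41.12 wt% SiO2 ÷ 60.083 g/mol = 0.68439 mol, giving 0.68439 Si and 1.36878 O.
Oxygen sums to 2.73186; scaling by 12/2.73186 = 4.39261 puts the formula on 12 O.
Al: 0.45350 × 4.39261 = 1.992 atoms per formula unit.

1.992 Al apfu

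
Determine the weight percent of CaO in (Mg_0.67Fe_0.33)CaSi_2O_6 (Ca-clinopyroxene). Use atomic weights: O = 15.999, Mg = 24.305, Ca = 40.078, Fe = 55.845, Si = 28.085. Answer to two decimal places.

24.71 wt%

Molar mass of (Mg_0.67Fe_0.33)CaSi_2O_6 = 0.67*24.305 + 0.33*55.845 + 1*40.078 + 2*28.085 + 6*15.999 = 226.955 g/mol.
Each formula unit contains 1 Ca, equivalent to 1/1 = 1.0000 mol CaO.
M(CaO) = 1×40.078 + 1×15.999 = 56.077 g/mol.
Mass of CaO per formula unit = 1.0000 × 56.077 = 56.077 g.
CaO wt% = 56.077 / 226.955 × 100 = 24.71%.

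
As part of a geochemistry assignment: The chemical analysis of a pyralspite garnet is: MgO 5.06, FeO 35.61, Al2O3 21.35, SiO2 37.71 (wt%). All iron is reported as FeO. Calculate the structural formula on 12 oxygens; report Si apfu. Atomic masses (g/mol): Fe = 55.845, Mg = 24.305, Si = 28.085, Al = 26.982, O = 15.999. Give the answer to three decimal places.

5.06 wt% MgO ÷ 40.304 g/mol = 0.12555 mol, giving 0.12555 Mg and 0.12555 O.
35.61 wt% FeO ÷ 71.844 g/mol = 0.49566 mol, giving 0.49566 Fe and 0.49566 O.
21.35 wt% Al2O3 ÷ 101.961 g/mol = 0.20939 mol, giving 0.41878 Al and 0.62817 O.
37.71 wt% SiO2 ÷ 60.083 g/mol = 0.62763 mol, giving 0.62763 Si and 1.25526 O.
Oxygen sums to 2.50464; scaling by 12/2.50464 = 4.79111 puts the formula on 12 O.
Si: 0.62763 × 4.79111 = 3.007 atoms per formula unit.

3.007 Si apfu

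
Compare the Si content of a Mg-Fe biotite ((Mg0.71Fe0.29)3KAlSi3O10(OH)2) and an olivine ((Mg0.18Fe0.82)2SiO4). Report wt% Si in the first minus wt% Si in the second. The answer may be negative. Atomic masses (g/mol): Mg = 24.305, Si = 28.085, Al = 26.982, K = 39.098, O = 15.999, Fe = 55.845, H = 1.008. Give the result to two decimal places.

M((Mg0.71Fe0.29)3KAlSi3O10(OH)2) = 444.694 g/mol, so wt% Si = 84.255/444.694 × 100 = 18.95%.
M((Mg0.18Fe0.82)2SiO4) = 192.417 g/mol, so wt% Si = 28.085/192.417 × 100 = 14.60%.
18.95 − 14.60 = 4.35 pp.

4.35 percentage points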